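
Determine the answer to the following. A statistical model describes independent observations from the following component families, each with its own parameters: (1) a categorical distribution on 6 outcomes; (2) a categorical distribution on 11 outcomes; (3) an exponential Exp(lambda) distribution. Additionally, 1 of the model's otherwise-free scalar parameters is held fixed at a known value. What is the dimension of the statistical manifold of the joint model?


The dimension of a statistical manifold equals the number of free
(independent) real parameters of the model. For a product of independent
blocks the parameter counts add.
- categorical on 6 outcomes (probabilities sum to 1): 6-1 = 5.
- categorical on 11 outcomes (probabilities sum to 1): 11-1 = 10.
- exponential (lambda): 1.
Total = 5 + 10 + 1 = 16.
1 parameter(s) fixed at known values: 16 - 1 = 15.
Dimension = 15

15


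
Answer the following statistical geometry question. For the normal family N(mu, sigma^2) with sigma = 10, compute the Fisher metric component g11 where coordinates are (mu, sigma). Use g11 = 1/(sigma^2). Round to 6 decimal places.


For the 2-parameter normal family, the Fisher metric has:
  g11 = 1/sigma^2, g22 = 2/sigma^2.
sigma = 10, sigma^2 = 100.
g11 = 0.010000

0.010000


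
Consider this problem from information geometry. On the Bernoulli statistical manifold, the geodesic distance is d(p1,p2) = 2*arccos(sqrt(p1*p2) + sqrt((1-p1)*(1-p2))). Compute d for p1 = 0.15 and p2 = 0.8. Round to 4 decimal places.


Geodesic distance on Bernoulli manifold:
d(p1,p2) = 2*arccos(sqrt(p1*p2) + sqrt((1-p1)*(1-p2))).
sqrt(p1*p2) = sqrt(0.15*0.8) = 0.34641.
sqrt((1-p1)*(1-p2)) = sqrt(0.85*0.2) = 0.412311.
arg = 0.34641 + 0.412311 = 0.758721.
d = 2*arccos(0.758721) = 1.4189

1.4189


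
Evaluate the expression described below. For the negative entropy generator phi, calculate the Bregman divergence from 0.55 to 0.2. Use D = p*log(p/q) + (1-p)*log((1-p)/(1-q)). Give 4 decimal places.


Bregman divergence with negative entropy generator:
D = p*log(p/q) + (1-p)*log((1-p)/(1-q)).
p = 0.55, q = 0.2.
p*log(p/q) = 0.55*log(0.55/0.2) = 0.556381.
(1-p)*log((1-p)/(1-q)) = 0.45*log(0.45/0.8) = -0.258914.
D = 0.556381 + -0.258914 = 0.2975

0.2975


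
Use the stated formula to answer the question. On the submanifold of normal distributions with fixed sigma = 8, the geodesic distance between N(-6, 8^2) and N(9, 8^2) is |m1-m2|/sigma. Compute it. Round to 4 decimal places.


On the fixed-variance normal subfamily, geodesic distance = |m1-m2|/sigma.
|-6 - 9| = 15.
sigma = 8.
d = 15/8 = 1.8750

1.8750


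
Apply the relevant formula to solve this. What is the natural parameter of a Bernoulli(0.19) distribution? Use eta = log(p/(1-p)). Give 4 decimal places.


Natural parameter for Bernoulli: eta = log(p/(1-p)).
p = 0.19, 1-p = 0.81.
p/(1-p) = 0.234568.
eta = log(0.234568) = -1.4500

-1.4500


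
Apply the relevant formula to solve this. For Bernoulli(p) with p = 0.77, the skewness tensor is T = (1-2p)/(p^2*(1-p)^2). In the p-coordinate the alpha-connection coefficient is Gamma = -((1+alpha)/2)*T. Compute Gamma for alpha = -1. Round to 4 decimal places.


Skewness (Amari-Chentsov) tensor: T = (1-2p)/(p^2*(1-p)^2).
p = 0.77, 1-2p = -0.54, p^2 = 0.5929, (1-p)^2 = 0.0529.
T = -0.54/(0.5929 * 0.0529) = -17.216967.
In the p-coordinate, Gamma^(alpha) = Gamma^(0) - (alpha/2)*T with Gamma^(0) = (1/2)*g'(p) = -T/2,
so Gamma^(alpha) = -((1+alpha)/2)*T.
alpha = -1, -(1+alpha)/2 = 0.0.
Gamma = 0.0 * -17.216967 = 0.0000

0.0000


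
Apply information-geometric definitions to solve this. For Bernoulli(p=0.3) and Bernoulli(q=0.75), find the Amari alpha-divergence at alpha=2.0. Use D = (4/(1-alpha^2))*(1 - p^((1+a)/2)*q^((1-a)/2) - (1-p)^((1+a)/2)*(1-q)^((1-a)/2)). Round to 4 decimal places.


Amari alpha-divergence:
D = (4/(1-alpha^2))*(1 - p^((1+a)/2)*q^((1-a)/2) - (1-p)^((1+a)/2)*(1-q)^((1-a)/2)).
alpha = 2.0, p = 0.3, q = 0.75.
e1 = (1+alpha)/2 = 1.5, e2 = (1-alpha)/2 = -0.5.
t1 = p^e1 * q^e2 = 0.3^1.5 * 0.75^-0.5 = 0.189737.
t2 = (1-p)^e1 * (1-q)^e2 = 0.7^1.5 * 0.25^-0.5 = 1.171324.
4/(1-alpha^2) = -1.333333.
D = -1.333333*(1 - 0.189737 - 1.171324) = 0.4814

0.4814


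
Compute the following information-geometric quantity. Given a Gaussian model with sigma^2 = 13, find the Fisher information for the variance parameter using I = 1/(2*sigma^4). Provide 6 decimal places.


Fisher information for variance: I(sigma^2) = 1/(2*sigma^4).
sigma^2 = 13, so sigma^4 = 169.
I = 1/(2*169) = 1/338 = 0.002959

0.002959


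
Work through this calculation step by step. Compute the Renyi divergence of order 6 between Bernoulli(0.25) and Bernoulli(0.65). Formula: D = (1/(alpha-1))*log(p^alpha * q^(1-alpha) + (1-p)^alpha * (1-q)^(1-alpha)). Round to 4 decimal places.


Renyi divergence of order alpha between Bernoulli distributions:
D = (1/(alpha-1))*log(p^alpha * q^(1-alpha) + (1-p)^alpha * (1-q)^(1-alpha)).
alpha = 6, p = 0.25, q = 0.65.
p^alpha * q^(1-alpha) = 0.25^6 * 0.65^-5 = 0.002104.
(1-p)^alpha * (1-q)^(1-alpha) = 0.75^6 * 0.35^-5 = 33.88655.
sum = 0.002104 + 33.88655 = 33.888654.
D = (1/5)*log(33.888654) = 0.7046

0.7046


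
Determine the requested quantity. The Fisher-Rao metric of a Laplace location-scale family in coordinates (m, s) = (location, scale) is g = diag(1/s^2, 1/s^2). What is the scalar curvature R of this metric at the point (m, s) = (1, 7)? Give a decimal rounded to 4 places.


The metric has the form g = (A dm^2 + B ds^2)/s^2 with A = 1, B = 1.
Substitute u = sqrt(A/B)*m: g = B*(du^2 + ds^2)/s^2, i.e. B times the
Poincare upper half-plane metric, which has constant Gaussian curvature -1.
Scaling a 2D metric by a constant c divides the Gaussian curvature by c,
so K = -1/B = -1/(1) = -1.0000 everywhere (the point (m, s) = (1, 7) is irrelevant:
the curvature is constant).
Scalar curvature in dimension 2: R = 2K = -2/(1) = -2.0000.

-2.0000


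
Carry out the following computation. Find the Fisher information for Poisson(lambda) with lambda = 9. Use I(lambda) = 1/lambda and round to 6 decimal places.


Fisher information for Poisson: I(lambda) = 1/lambda.
lambda = 9.
I(lambda) = 1/9 = 0.111111

0.111111


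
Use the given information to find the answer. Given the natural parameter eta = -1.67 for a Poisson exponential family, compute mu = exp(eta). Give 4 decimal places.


Expectation parameter for Poisson exponential family:
mu = exp(eta).
eta = -1.67.
mu = exp(-1.67) = 0.1882

0.1882


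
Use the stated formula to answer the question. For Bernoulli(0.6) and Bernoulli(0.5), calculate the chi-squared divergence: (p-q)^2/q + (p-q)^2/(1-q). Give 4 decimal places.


Chi-squared divergence between Bernoulli distributions:
chi^2 = (p-q)^2/q + (p-q)^2/(1-q).
p = 0.6, q = 0.5, p-q = 0.1.
(p-q)^2 = 0.01.
term1 = 0.01/0.5 = 0.02.
term2 = 0.01/0.5 = 0.02.
chi^2 = 0.02 + 0.02 = 0.0400

0.0400


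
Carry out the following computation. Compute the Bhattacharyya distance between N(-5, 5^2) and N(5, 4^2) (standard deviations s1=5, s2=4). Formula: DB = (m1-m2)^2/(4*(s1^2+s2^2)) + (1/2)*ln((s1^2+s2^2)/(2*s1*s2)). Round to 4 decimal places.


Bhattacharyya distance between two Gaussians:
DB = (m1-m2)^2/(4*(s1^2+s2^2)) + (1/2)*ln((s1^2+s2^2)/(2*s1*s2)).
(m1-m2)^2 = (-10)^2 = 100.
s1^2+s2^2 = 25 + 16 = 41.
term1 = 100/164 = 0.609756.
term2 = 0.5*ln(41/40.0) = 0.012346.
DB = 0.609756 + 0.012346 = 0.6221

0.6221


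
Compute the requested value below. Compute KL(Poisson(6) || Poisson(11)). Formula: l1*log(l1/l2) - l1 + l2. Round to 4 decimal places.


KL divergence for Poisson:
KL = l1*log(l1/l2) - l1 + l2.
l1 = 6, l2 = 11.
log(6/11) = -0.606136.
l1*log(l1/l2) = 6 * -0.606136 = -3.636815.
KL = -3.636815 - 6 + 11 = 1.3632

1.3632


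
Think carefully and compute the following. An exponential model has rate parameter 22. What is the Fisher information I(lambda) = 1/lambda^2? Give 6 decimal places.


Fisher information for exponential: I(lambda) = 1/lambda^2.
lambda = 22, lambda^2 = 484.
I = 1/484 = 0.002066

0.002066


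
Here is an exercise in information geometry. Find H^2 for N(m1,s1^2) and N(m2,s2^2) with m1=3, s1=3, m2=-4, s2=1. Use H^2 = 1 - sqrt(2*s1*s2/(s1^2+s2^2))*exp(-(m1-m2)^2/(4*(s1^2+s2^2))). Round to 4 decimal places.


Squared Hellinger distance for Gaussians:
H^2 = 1 - sqrt(2*s1*s2/(s1^2+s2^2)) * exp(-(m1-m2)^2/(4*(s1^2+s2^2))).
s1^2 = 9, s2^2 = 1, s1^2+s2^2 = 10.
sqrt(2*3*1/(10)) = 0.774597.
(m1-m2)^2 = (7)^2 = 49.
exp(-49/(4*10)) = exp(-1.225) = 0.293758.
H^2 = 1 - 0.774597*0.293758 = 0.7725

0.7725


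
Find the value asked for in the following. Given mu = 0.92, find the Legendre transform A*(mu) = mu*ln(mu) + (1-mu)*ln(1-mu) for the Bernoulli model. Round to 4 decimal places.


Legendre transform for Bernoulli:
A*(mu) = mu*log(mu) + (1-mu)*log(1-mu).
mu = 0.92, 1-mu = 0.08.
mu*log(mu) = 0.92*log(0.92) = -0.076711.
(1-mu)*log(1-mu) = 0.08*log(0.08) = -0.202058.
A* = -0.076711 + -0.202058 = -0.2788

-0.2788


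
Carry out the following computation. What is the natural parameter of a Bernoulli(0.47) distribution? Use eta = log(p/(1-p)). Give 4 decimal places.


Natural parameter for Bernoulli: eta = log(p/(1-p)).
p = 0.47, 1-p = 0.53.
p/(1-p) = 0.886792.
eta = log(0.886792) = -0.1201

-0.1201


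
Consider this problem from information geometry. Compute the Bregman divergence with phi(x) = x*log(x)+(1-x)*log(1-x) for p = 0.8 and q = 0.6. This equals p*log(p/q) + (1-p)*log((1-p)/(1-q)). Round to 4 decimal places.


Bregman divergence with negative entropy generator:
D = p*log(p/q) + (1-p)*log((1-p)/(1-q)).
p = 0.8, q = 0.6.
p*log(p/q) = 0.8*log(0.8/0.6) = 0.230146.
(1-p)*log((1-p)/(1-q)) = 0.2*log(0.2/0.4) = -0.138629.
D = 0.230146 + -0.138629 = 0.0915

0.0915


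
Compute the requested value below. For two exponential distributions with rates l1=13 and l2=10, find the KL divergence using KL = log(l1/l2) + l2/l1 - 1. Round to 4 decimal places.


KL divergence for exponential family:
KL = log(l1/l2) + l2/l1 - 1.
log(13/10) = 0.262364.
10/13 = 0.769231.
KL = 0.262364 + 0.769231 - 1 = 0.0316

0.0316


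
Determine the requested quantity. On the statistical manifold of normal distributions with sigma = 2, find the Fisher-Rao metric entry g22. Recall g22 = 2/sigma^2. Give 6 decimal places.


For the 2-parameter normal family, the Fisher metric has:
  g11 = 1/sigma^2, g22 = 2/sigma^2.
sigma = 2, sigma^2 = 4.
g22 = 0.500000

0.500000


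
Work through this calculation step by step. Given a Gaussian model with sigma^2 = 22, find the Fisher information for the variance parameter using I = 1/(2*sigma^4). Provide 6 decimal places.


Fisher information for variance: I(sigma^2) = 1/(2*sigma^4).
sigma^2 = 22, so sigma^4 = 484.
I = 1/(2*484) = 1/968 = 0.001033

0.001033


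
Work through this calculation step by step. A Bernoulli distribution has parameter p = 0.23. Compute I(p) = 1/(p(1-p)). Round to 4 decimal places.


For Bernoulli(p), Fisher information is I(p) = 1/(p*(1-p)).
p = 0.23, 1-p = 0.77.
p*(1-p) = 0.1771.
I(p) = 1/0.1771 = 5.6465

5.6465


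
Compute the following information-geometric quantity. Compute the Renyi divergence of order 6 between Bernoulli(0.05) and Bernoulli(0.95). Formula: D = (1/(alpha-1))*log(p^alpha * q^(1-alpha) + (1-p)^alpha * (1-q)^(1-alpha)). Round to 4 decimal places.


Renyi divergence of order alpha between Bernoulli distributions:
D = (1/(alpha-1))*log(p^alpha * q^(1-alpha) + (1-p)^alpha * (1-q)^(1-alpha)).
alpha = 6, p = 0.05, q = 0.95.
p^alpha * q^(1-alpha) = 0.05^6 * 0.95^-5 = 0.0.
(1-p)^alpha * (1-q)^(1-alpha) = 0.95^6 * 0.05^-5 = 2352294.05.
sum = 0.0 + 2352294.05 = 2352294.05.
D = (1/5)*log(2352294.05) = 2.9342

2.9342


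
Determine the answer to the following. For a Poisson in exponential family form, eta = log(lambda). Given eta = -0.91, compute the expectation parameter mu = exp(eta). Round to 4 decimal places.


Expectation parameter for Poisson exponential family:
mu = exp(eta).
eta = -0.91.
mu = exp(-0.91) = 0.4025

0.4025


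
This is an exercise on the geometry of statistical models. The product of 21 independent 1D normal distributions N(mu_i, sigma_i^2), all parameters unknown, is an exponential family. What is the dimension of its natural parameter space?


Exponential family dimension calculation:
Each univariate normal has two natural parameters (mu/sigma^2 and -1/(2 sigma^2)).
With 21 independent components, dim = 2 * 21 = 42.

42


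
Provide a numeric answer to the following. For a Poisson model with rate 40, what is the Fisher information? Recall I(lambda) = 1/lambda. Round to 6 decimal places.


Fisher information for Poisson: I(lambda) = 1/lambda.
lambda = 40.
I(lambda) = 1/40 = 0.025000

0.025000


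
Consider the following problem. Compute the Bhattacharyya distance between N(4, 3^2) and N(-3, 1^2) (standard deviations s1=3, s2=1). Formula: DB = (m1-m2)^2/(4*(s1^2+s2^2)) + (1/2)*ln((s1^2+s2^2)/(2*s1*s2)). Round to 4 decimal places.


Bhattacharyya distance between two Gaussians:
DB = (m1-m2)^2/(4*(s1^2+s2^2)) + (1/2)*ln((s1^2+s2^2)/(2*s1*s2)).
(m1-m2)^2 = (7)^2 = 49.
s1^2+s2^2 = 9 + 1 = 10.
term1 = 49/40 = 1.225.
term2 = 0.5*ln(10/6.0) = 0.255413.
DB = 1.225 + 0.255413 = 1.4804

1.4804


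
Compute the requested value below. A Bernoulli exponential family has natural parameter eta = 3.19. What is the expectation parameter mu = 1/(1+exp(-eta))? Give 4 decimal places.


Dual coordinate (expectation parameter) for Bernoulli:
mu = 1/(1+exp(-eta)).
eta = 3.19.
exp(-eta) = exp(-3.19) = 0.041172.
mu = 1/(1+0.041172) = 0.9605

0.9605


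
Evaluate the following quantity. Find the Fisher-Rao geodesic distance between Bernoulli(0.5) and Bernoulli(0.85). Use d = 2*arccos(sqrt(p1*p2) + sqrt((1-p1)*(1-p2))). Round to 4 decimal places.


Geodesic distance on Bernoulli manifold:
d(p1,p2) = 2*arccos(sqrt(p1*p2) + sqrt((1-p1)*(1-p2))).
sqrt(p1*p2) = sqrt(0.5*0.85) = 0.65192.
sqrt((1-p1)*(1-p2)) = sqrt(0.5*0.15) = 0.273861.
arg = 0.65192 + 0.273861 = 0.925782.
d = 2*arccos(0.925782) = 0.7754

0.7754


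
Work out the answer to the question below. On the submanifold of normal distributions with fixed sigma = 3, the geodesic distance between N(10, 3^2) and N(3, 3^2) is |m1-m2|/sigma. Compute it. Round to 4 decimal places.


On the fixed-variance normal subfamily, geodesic distance = |m1-m2|/sigma.
|10 - 3| = 7.
sigma = 3.
d = 7/3 = 2.3333

2.3333


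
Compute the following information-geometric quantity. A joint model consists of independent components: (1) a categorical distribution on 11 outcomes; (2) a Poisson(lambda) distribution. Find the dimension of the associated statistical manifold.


The dimension of a statistical manifold equals the number of free
(independent) real parameters of the model. For a product of independent
blocks the parameter counts add.
- categorical on 11 outcomes (probabilities sum to 1): 11-1 = 10.
- Poisson (lambda): 1.
Total = 10 + 1 = 11.
Dimension = 11

11


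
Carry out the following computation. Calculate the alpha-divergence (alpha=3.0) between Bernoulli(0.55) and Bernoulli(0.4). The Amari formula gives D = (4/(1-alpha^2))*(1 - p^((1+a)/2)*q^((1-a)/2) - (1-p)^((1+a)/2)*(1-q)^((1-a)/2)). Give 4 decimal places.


Amari alpha-divergence:
D = (4/(1-alpha^2))*(1 - p^((1+a)/2)*q^((1-a)/2) - (1-p)^((1+a)/2)*(1-q)^((1-a)/2)).
alpha = 3.0, p = 0.55, q = 0.4.
e1 = (1+alpha)/2 = 2.0, e2 = (1-alpha)/2 = -1.0.
t1 = p^e1 * q^e2 = 0.55^2.0 * 0.4^-1.0 = 0.75625.
t2 = (1-p)^e1 * (1-q)^e2 = 0.45^2.0 * 0.6^-1.0 = 0.3375.
4/(1-alpha^2) = -0.5.
D = -0.5*(1 - 0.75625 - 0.3375) = 0.0469

0.0469


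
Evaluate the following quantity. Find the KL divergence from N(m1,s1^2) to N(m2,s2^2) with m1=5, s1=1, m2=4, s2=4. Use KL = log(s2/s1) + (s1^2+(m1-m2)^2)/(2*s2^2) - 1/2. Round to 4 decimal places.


KL divergence between normal distributions:
KL = log(s2/s1) + (s1^2 + (m1-m2)^2)/(2*s2^2) - 1/2.
log(4/1) = 1.386294.
(1^2 + (5-4)^2)/(2*4^2) = (1 + 1)/32 = 0.0625.
KL = 1.386294 + 0.0625 - 0.5 = 0.9488

0.9488


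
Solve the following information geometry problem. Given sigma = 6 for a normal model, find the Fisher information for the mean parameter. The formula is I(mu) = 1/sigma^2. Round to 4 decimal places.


The Fisher information for the mean of a normal distribution is I(mu) = 1/sigma^2.
sigma = 6, so sigma^2 = 36.
I(mu) = 1/36 = 0.0278

0.0278


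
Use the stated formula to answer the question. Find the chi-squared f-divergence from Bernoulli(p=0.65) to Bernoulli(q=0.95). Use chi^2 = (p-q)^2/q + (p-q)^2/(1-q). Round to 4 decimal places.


Chi-squared divergence between Bernoulli distributions:
chi^2 = (p-q)^2/q + (p-q)^2/(1-q).
p = 0.65, q = 0.95, p-q = -0.3.
(p-q)^2 = 0.09.
term1 = 0.09/0.95 = 0.094737.
term2 = 0.09/0.05 = 1.8.
chi^2 = 0.094737 + 1.8 = 1.8947

1.8947


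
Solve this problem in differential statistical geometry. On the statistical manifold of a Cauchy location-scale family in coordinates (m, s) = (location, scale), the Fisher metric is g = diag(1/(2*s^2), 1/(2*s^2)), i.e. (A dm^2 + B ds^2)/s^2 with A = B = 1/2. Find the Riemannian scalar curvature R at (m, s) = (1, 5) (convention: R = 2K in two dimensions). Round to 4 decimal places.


The metric has the form g = (A dm^2 + B ds^2)/s^2 with A = 1/2, B = 1/2.
Substitute u = sqrt(A/B)*m: g = B*(du^2 + ds^2)/s^2, i.e. B times the
Poincare upper half-plane metric, which has constant Gaussian curvature -1.
Scaling a 2D metric by a constant c divides the Gaussian curvature by c,
so K = -1/B = -1/(1/2) = -2.0000 everywhere (the point (m, s) = (1, 5) is irrelevant:
the curvature is constant).
Scalar curvature in dimension 2: R = 2K = -2/(1/2) = -4.0000.

-4.0000


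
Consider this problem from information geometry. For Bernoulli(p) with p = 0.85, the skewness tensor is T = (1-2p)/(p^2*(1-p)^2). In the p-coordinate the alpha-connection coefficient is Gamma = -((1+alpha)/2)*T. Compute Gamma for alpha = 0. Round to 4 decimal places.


Skewness (Amari-Chentsov) tensor: T = (1-2p)/(p^2*(1-p)^2).
p = 0.85, 1-2p = -0.7, p^2 = 0.7225, (1-p)^2 = 0.0225.
T = -0.7/(0.7225 * 0.0225) = -43.060361.
In the p-coordinate, Gamma^(alpha) = Gamma^(0) - (alpha/2)*T with Gamma^(0) = (1/2)*g'(p) = -T/2,
so Gamma^(alpha) = -((1+alpha)/2)*T.
alpha = 0, -(1+alpha)/2 = -0.5.
Gamma = -0.5 * -43.060361 = 21.5302

21.5302


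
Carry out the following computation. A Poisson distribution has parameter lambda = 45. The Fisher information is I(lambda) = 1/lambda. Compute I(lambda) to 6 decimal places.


Fisher information for Poisson: I(lambda) = 1/lambda.
lambda = 45.
I(lambda) = 1/45 = 0.022222

0.022222


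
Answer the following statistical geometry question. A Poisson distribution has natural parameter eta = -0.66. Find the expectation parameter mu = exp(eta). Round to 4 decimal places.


Expectation parameter for Poisson exponential family:
mu = exp(eta).
eta = -0.66.
mu = exp(-0.66) = 0.5169

0.5169


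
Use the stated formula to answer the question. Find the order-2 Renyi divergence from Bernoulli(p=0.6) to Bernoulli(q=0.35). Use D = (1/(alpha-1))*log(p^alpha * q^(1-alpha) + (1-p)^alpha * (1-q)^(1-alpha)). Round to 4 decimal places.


Renyi divergence of order alpha between Bernoulli distributions:
D = (1/(alpha-1))*log(p^alpha * q^(1-alpha) + (1-p)^alpha * (1-q)^(1-alpha)).
alpha = 2, p = 0.6, q = 0.35.
p^alpha * q^(1-alpha) = 0.6^2 * 0.35^-1 = 1.028571.
(1-p)^alpha * (1-q)^(1-alpha) = 0.4^2 * 0.65^-1 = 0.246154.
sum = 1.028571 + 0.246154 = 1.274725.
D = (1/1)*log(1.274725) = 0.2427

0.2427


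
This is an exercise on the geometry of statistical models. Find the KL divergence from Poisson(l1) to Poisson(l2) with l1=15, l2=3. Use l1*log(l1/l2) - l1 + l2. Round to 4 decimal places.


KL divergence for Poisson:
KL = l1*log(l1/l2) - l1 + l2.
l1 = 15, l2 = 3.
log(15/3) = 1.609438.
l1*log(l1/l2) = 15 * 1.609438 = 24.141569.
KL = 24.141569 - 15 + 3 = 12.1416

12.1416


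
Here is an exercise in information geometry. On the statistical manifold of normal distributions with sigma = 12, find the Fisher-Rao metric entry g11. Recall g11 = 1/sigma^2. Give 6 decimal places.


For the 2-parameter normal family, the Fisher metric has:
  g11 = 1/sigma^2, g22 = 2/sigma^2.
sigma = 12, sigma^2 = 144.
g11 = 0.006944

0.006944


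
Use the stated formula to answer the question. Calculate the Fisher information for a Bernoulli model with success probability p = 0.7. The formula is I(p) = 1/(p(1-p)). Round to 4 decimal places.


For Bernoulli(p), Fisher information is I(p) = 1/(p*(1-p)).
p = 0.7, 1-p = 0.3.
p*(1-p) = 0.21.
I(p) = 1/0.21 = 4.7619

4.7619


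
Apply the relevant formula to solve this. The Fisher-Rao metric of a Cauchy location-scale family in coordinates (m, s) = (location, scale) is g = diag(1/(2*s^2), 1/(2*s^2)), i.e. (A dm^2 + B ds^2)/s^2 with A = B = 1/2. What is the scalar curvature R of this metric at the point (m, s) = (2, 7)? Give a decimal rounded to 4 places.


The metric has the form g = (A dm^2 + B ds^2)/s^2 with A = 1/2, B = 1/2.
Substitute u = sqrt(A/B)*m: g = B*(du^2 + ds^2)/s^2, i.e. B times the
Poincare upper half-plane metric, which has constant Gaussian curvature -1.
Scaling a 2D metric by a constant c divides the Gaussian curvature by c,
so K = -1/B = -1/(1/2) = -2.0000 everywhere (the point (m, s) = (2, 7) is irrelevant:
the curvature is constant).
Scalar curvature in dimension 2: R = 2K = -2/(1/2) = -4.0000.

-4.0000


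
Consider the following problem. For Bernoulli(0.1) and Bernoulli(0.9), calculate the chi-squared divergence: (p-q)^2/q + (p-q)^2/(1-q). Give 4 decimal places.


Chi-squared divergence between Bernoulli distributions:
chi^2 = (p-q)^2/q + (p-q)^2/(1-q).
p = 0.1, q = 0.9, p-q = -0.8.
(p-q)^2 = 0.64.
term1 = 0.64/0.9 = 0.711111.
term2 = 0.64/0.1 = 6.4.
chi^2 = 0.711111 + 6.4 = 7.1111

7.1111


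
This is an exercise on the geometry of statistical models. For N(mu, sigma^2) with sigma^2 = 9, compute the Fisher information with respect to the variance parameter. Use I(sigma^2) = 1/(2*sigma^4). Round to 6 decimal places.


Fisher information for variance: I(sigma^2) = 1/(2*sigma^4).
sigma^2 = 9, so sigma^4 = 81.
I = 1/(2*81) = 1/162 = 0.006173

0.006173


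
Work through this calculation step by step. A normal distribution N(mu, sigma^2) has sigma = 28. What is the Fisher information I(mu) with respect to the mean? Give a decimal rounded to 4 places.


The Fisher information for the mean of a normal distribution is I(mu) = 1/sigma^2.
sigma = 28, so sigma^2 = 784.
I(mu) = 1/784 = 0.0013

0.0013


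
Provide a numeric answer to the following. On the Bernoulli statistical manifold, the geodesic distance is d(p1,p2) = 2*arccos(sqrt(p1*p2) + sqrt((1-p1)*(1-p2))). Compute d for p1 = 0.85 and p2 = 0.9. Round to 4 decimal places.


Geodesic distance on Bernoulli manifold:
d(p1,p2) = 2*arccos(sqrt(p1*p2) + sqrt((1-p1)*(1-p2))).
sqrt(p1*p2) = sqrt(0.85*0.9) = 0.874643.
sqrt((1-p1)*(1-p2)) = sqrt(0.15*0.1) = 0.122474.
arg = 0.874643 + 0.122474 = 0.997117.
d = 2*arccos(0.997117) = 0.1519

0.1519


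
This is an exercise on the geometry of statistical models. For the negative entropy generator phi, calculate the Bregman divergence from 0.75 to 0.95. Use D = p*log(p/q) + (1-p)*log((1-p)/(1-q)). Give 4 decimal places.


Bregman divergence with negative entropy generator:
D = p*log(p/q) + (1-p)*log((1-p)/(1-q)).
p = 0.75, q = 0.95.
p*log(p/q) = 0.75*log(0.75/0.95) = -0.177292.
(1-p)*log((1-p)/(1-q)) = 0.25*log(0.25/0.05) = 0.402359.
D = -0.177292 + 0.402359 = 0.2251

0.2251


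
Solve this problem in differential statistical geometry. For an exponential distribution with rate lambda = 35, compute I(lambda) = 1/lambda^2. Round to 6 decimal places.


Fisher information for exponential: I(lambda) = 1/lambda^2.
lambda = 35, lambda^2 = 1225.
I = 1/1225 = 0.000816

0.000816


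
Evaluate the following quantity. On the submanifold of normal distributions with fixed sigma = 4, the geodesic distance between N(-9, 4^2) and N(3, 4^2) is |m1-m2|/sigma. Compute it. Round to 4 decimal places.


On the fixed-variance normal subfamily, geodesic distance = |m1-m2|/sigma.
|-9 - 3| = 12.
sigma = 4.
d = 12/4 = 3.0000

3.0000


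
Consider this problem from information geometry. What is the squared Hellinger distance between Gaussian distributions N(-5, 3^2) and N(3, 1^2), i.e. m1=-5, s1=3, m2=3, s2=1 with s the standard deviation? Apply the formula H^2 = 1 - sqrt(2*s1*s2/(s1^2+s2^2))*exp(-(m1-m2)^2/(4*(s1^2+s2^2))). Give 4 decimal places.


Squared Hellinger distance for Gaussians:
H^2 = 1 - sqrt(2*s1*s2/(s1^2+s2^2)) * exp(-(m1-m2)^2/(4*(s1^2+s2^2))).
s1^2 = 9, s2^2 = 1, s1^2+s2^2 = 10.
sqrt(2*3*1/(10)) = 0.774597.
(m1-m2)^2 = (-8)^2 = 64.
exp(-64/(4*10)) = exp(-1.6) = 0.201897.
H^2 = 1 - 0.774597*0.201897 = 0.8436

0.8436


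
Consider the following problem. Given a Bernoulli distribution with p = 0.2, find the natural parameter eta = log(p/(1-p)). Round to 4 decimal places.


Natural parameter for Bernoulli: eta = log(p/(1-p)).
p = 0.2, 1-p = 0.8.
p/(1-p) = 0.25.
eta = log(0.25) = -1.3863

-1.3863


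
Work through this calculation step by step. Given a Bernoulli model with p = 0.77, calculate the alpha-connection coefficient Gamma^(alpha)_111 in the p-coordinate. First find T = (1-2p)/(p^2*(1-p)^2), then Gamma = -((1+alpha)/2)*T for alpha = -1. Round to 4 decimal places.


Skewness (Amari-Chentsov) tensor: T = (1-2p)/(p^2*(1-p)^2).
p = 0.77, 1-2p = -0.54, p^2 = 0.5929, (1-p)^2 = 0.0529.
T = -0.54/(0.5929 * 0.0529) = -17.216967.
In the p-coordinate, Gamma^(alpha) = Gamma^(0) - (alpha/2)*T with Gamma^(0) = (1/2)*g'(p) = -T/2,
so Gamma^(alpha) = -((1+alpha)/2)*T.
alpha = -1, -(1+alpha)/2 = 0.0.
Gamma = 0.0 * -17.216967 = 0.0000

0.0000


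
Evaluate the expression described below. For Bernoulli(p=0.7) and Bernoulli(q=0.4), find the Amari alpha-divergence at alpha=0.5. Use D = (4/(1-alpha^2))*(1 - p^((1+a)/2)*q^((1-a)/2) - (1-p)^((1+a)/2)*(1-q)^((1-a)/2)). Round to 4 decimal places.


Amari alpha-divergence:
D = (4/(1-alpha^2))*(1 - p^((1+a)/2)*q^((1-a)/2) - (1-p)^((1+a)/2)*(1-q)^((1-a)/2)).
alpha = 0.5, p = 0.7, q = 0.4.
e1 = (1+alpha)/2 = 0.75, e2 = (1-alpha)/2 = 0.25.
t1 = p^e1 * q^e2 = 0.7^0.75 * 0.4^0.25 = 0.608609.
t2 = (1-p)^e1 * (1-q)^e2 = 0.3^0.75 * 0.6^0.25 = 0.356762.
4/(1-alpha^2) = 5.333333.
D = 5.333333*(1 - 0.608609 - 0.356762) = 0.1847

0.1847


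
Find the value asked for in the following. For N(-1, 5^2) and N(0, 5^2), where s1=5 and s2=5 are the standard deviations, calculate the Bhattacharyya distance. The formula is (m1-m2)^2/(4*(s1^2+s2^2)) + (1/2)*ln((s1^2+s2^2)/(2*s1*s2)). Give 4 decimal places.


Bhattacharyya distance between two Gaussians:
DB = (m1-m2)^2/(4*(s1^2+s2^2)) + (1/2)*ln((s1^2+s2^2)/(2*s1*s2)).
(m1-m2)^2 = (-1)^2 = 1.
s1^2+s2^2 = 25 + 25 = 50.
term1 = 1/200 = 0.005.
term2 = 0.5*ln(50/50.0) = 0.0.
DB = 0.005 + 0.0 = 0.0050

0.0050


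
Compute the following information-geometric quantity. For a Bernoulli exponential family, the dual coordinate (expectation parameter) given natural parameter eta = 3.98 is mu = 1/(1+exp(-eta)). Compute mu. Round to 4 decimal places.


Dual coordinate (expectation parameter) for Bernoulli:
mu = 1/(1+exp(-eta)).
eta = 3.98.
exp(-eta) = exp(-3.98) = 0.018686.
mu = 1/(1+0.018686) = 0.9817

0.9817


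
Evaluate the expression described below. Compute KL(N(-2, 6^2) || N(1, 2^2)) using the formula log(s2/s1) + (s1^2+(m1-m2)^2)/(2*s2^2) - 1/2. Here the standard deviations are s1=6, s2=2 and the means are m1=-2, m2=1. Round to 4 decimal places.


KL divergence between normal distributions:
KL = log(s2/s1) + (s1^2 + (m1-m2)^2)/(2*s2^2) - 1/2.
log(2/6) = -1.098612.
(6^2 + (-2-1)^2)/(2*2^2) = (36 + 9)/8 = 5.625.
KL = -1.098612 + 5.625 - 0.5 = 4.0264

4.0264


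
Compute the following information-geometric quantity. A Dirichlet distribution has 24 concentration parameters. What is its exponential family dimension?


Exponential family dimension calculation:
Dirichlet with 24 components has 24 natural parameters.

24


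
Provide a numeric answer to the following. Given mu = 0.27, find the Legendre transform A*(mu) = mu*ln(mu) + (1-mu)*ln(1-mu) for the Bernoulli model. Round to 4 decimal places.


Legendre transform for Bernoulli:
A*(mu) = mu*log(mu) + (1-mu)*log(1-mu).
mu = 0.27, 1-mu = 0.73.
mu*log(mu) = 0.27*log(0.27) = -0.35352.
(1-mu)*log(1-mu) = 0.73*log(0.73) = -0.229739.
A* = -0.35352 + -0.229739 = -0.5833

-0.5833


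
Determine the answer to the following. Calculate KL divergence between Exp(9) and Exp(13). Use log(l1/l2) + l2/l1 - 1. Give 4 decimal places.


KL divergence for exponential family:
KL = log(l1/l2) + l2/l1 - 1.
log(9/13) = -0.367725.
13/9 = 1.444444.
KL = -0.367725 + 1.444444 - 1 = 0.0767

0.0767


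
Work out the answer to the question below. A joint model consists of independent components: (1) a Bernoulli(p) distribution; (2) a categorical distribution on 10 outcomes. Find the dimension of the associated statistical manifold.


The dimension of a statistical manifold equals the number of free
(independent) real parameters of the model. For a product of independent
blocks the parameter counts add.
- Bernoulli (p): 1.
- categorical on 10 outcomes (probabilities sum to 1): 10-1 = 9.
Total = 1 + 9 = 10.
Dimension = 10

10


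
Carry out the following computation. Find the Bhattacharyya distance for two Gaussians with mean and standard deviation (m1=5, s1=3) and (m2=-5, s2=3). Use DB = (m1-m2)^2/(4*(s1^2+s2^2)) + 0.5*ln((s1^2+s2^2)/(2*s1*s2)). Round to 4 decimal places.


Bhattacharyya distance between two Gaussians:
DB = (m1-m2)^2/(4*(s1^2+s2^2)) + (1/2)*ln((s1^2+s2^2)/(2*s1*s2)).
(m1-m2)^2 = (10)^2 = 100.
s1^2+s2^2 = 9 + 9 = 18.
term1 = 100/72 = 1.388889.
term2 = 0.5*ln(18/18.0) = 0.0.
DB = 1.388889 + 0.0 = 1.3889

1.3889


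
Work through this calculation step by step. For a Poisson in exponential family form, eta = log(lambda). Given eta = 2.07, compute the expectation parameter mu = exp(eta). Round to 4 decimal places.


Expectation parameter for Poisson exponential family:
mu = exp(eta).
eta = 2.07.
mu = exp(2.07) = 7.9248

7.9248


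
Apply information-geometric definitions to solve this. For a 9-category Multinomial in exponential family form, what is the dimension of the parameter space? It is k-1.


Exponential family dimension calculation:
For Multinomial with k=9 categories, dim = k-1 = 8.

8


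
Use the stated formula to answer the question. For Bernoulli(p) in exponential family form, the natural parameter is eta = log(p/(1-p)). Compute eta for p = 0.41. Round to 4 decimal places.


Natural parameter for Bernoulli: eta = log(p/(1-p)).
p = 0.41, 1-p = 0.59.
p/(1-p) = 0.694915.
eta = log(0.694915) = -0.3640

-0.3640


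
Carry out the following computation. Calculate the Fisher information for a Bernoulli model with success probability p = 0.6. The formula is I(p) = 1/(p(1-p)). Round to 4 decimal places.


For Bernoulli(p), Fisher information is I(p) = 1/(p*(1-p)).
p = 0.6, 1-p = 0.4.
p*(1-p) = 0.24.
I(p) = 1/0.24 = 4.1667

4.1667


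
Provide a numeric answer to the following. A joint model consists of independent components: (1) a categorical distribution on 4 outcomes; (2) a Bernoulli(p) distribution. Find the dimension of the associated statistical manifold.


The dimension of a statistical manifold equals the number of free
(independent) real parameters of the model. For a product of independent
blocks the parameter counts add.
- categorical on 4 outcomes (probabilities sum to 1): 4-1 = 3.
- Bernoulli (p): 1.
Total = 3 + 1 = 4.
Dimension = 4

4


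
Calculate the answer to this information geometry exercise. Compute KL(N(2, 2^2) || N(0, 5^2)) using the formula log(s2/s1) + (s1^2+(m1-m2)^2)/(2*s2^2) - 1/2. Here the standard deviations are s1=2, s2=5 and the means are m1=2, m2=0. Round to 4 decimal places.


KL divergence between normal distributions:
KL = log(s2/s1) + (s1^2 + (m1-m2)^2)/(2*s2^2) - 1/2.
log(5/2) = 0.916291.
(2^2 + (2-0)^2)/(2*5^2) = (4 + 4)/50 = 0.16.
KL = 0.916291 + 0.16 - 0.5 = 0.5763

0.5763


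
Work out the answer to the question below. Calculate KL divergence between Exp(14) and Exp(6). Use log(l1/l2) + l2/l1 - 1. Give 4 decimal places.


KL divergence for exponential family:
KL = log(l1/l2) + l2/l1 - 1.
log(14/6) = 0.847298.
6/14 = 0.428571.
KL = 0.847298 + 0.428571 - 1 = 0.2759

0.2759


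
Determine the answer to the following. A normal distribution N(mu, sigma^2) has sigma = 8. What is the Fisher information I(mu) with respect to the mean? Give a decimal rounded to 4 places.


The Fisher information for the mean of a normal distribution is I(mu) = 1/sigma^2.
sigma = 8, so sigma^2 = 64.
I(mu) = 1/64 = 0.0156

0.0156


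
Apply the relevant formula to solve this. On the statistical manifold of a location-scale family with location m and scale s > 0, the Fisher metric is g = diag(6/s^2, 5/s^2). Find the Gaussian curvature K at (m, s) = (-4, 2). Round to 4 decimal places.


The metric has the form g = (A dm^2 + B ds^2)/s^2 with A = 6, B = 5.
Substitute u = sqrt(A/B)*m: g = B*(du^2 + ds^2)/s^2, i.e. B times the
Poincare upper half-plane metric, which has constant Gaussian curvature -1.
Scaling a 2D metric by a constant c divides the Gaussian curvature by c,
so K = -1/B = -1/(5) = -0.2000 everywhere (the point (m, s) = (-4, 2) is irrelevant:
the curvature is constant).
The requested Gaussian curvature is K = -0.2000.

-0.2000


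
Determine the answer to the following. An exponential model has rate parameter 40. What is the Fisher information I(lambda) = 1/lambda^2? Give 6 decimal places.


Fisher information for exponential: I(lambda) = 1/lambda^2.
lambda = 40, lambda^2 = 1600.
I = 1/1600 = 0.000625

0.000625


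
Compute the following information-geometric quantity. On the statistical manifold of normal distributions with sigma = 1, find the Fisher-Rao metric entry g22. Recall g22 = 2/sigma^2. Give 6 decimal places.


For the 2-parameter normal family, the Fisher metric has:
  g11 = 1/sigma^2, g22 = 2/sigma^2.
sigma = 1, sigma^2 = 1.
g22 = 2.000000

2.000000


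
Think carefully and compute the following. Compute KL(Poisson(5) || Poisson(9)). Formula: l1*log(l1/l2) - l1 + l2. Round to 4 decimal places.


KL divergence for Poisson:
KL = l1*log(l1/l2) - l1 + l2.
l1 = 5, l2 = 9.
log(5/9) = -0.587787.
l1*log(l1/l2) = 5 * -0.587787 = -2.938933.
KL = -2.938933 - 5 + 9 = 1.0611

1.0611


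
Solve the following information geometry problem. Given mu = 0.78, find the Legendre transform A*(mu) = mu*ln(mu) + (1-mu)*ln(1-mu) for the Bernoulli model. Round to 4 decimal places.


Legendre transform for Bernoulli:
A*(mu) = mu*log(mu) + (1-mu)*log(1-mu).
mu = 0.78, 1-mu = 0.22.
mu*log(mu) = 0.78*log(0.78) = -0.1938.
(1-mu)*log(1-mu) = 0.22*log(0.22) = -0.333108.
A* = -0.1938 + -0.333108 = -0.5269

-0.5269


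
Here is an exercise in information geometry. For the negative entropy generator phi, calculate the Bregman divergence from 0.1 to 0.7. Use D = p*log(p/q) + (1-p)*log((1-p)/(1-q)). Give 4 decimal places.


Bregman divergence with negative entropy generator:
D = p*log(p/q) + (1-p)*log((1-p)/(1-q)).
p = 0.1, q = 0.7.
p*log(p/q) = 0.1*log(0.1/0.7) = -0.194591.
(1-p)*log((1-p)/(1-q)) = 0.9*log(0.9/0.3) = 0.988751.
D = -0.194591 + 0.988751 = 0.7942

0.7942


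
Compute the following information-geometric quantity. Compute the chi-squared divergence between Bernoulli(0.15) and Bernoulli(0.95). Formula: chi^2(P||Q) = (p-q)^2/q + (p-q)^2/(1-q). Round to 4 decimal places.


Chi-squared divergence between Bernoulli distributions:
chi^2 = (p-q)^2/q + (p-q)^2/(1-q).
p = 0.15, q = 0.95, p-q = -0.8.
(p-q)^2 = 0.64.
term1 = 0.64/0.95 = 0.673684.
term2 = 0.64/0.05 = 12.8.
chi^2 = 0.673684 + 12.8 = 13.4737

13.4737


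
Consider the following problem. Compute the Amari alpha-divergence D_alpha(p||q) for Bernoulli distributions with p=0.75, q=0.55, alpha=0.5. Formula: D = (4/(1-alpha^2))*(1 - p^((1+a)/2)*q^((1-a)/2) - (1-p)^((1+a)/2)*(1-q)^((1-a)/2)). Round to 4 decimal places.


Amari alpha-divergence:
D = (4/(1-alpha^2))*(1 - p^((1+a)/2)*q^((1-a)/2) - (1-p)^((1+a)/2)*(1-q)^((1-a)/2)).
alpha = 0.5, p = 0.75, q = 0.55.
e1 = (1+alpha)/2 = 0.75, e2 = (1-alpha)/2 = 0.25.
t1 = p^e1 * q^e2 = 0.75^0.75 * 0.55^0.25 = 0.694043.
t2 = (1-p)^e1 * (1-q)^e2 = 0.25^0.75 * 0.45^0.25 = 0.289573.
4/(1-alpha^2) = 5.333333.
D = 5.333333*(1 - 0.694043 - 0.289573) = 0.0874

0.0874


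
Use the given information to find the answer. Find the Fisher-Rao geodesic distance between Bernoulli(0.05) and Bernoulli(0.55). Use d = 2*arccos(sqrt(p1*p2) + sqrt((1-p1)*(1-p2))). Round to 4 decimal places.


Geodesic distance on Bernoulli manifold:
d(p1,p2) = 2*arccos(sqrt(p1*p2) + sqrt((1-p1)*(1-p2))).
sqrt(p1*p2) = sqrt(0.05*0.55) = 0.165831.
sqrt((1-p1)*(1-p2)) = sqrt(0.95*0.45) = 0.653835.
arg = 0.165831 + 0.653835 = 0.819666.
d = 2*arccos(0.819666) = 1.2199

1.2199


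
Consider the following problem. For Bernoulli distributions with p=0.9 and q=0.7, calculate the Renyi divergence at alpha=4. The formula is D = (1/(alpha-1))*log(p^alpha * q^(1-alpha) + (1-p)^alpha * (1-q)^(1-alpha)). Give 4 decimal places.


Renyi divergence of order alpha between Bernoulli distributions:
D = (1/(alpha-1))*log(p^alpha * q^(1-alpha) + (1-p)^alpha * (1-q)^(1-alpha)).
alpha = 4, p = 0.9, q = 0.7.
p^alpha * q^(1-alpha) = 0.9^4 * 0.7^-3 = 1.912828.
(1-p)^alpha * (1-q)^(1-alpha) = 0.1^4 * 0.3^-3 = 0.003704.
sum = 1.912828 + 0.003704 = 1.916532.
D = (1/3)*log(1.916532) = 0.2168

0.2168


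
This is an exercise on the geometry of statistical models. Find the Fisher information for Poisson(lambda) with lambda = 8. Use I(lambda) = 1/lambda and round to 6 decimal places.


Fisher information for Poisson: I(lambda) = 1/lambda.
lambda = 8.
I(lambda) = 1/8 = 0.125000

0.125000


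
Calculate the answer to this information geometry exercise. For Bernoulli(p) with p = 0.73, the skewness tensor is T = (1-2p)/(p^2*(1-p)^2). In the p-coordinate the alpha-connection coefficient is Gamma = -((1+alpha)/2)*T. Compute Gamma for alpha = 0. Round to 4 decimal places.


Skewness (Amari-Chentsov) tensor: T = (1-2p)/(p^2*(1-p)^2).
p = 0.73, 1-2p = -0.46, p^2 = 0.5329, (1-p)^2 = 0.0729.
T = -0.46/(0.5329 * 0.0729) = -11.840896.
In the p-coordinate, Gamma^(alpha) = Gamma^(0) - (alpha/2)*T with Gamma^(0) = (1/2)*g'(p) = -T/2,
so Gamma^(alpha) = -((1+alpha)/2)*T.
alpha = 0, -(1+alpha)/2 = -0.5.
Gamma = -0.5 * -11.840896 = 5.9204

5.9204


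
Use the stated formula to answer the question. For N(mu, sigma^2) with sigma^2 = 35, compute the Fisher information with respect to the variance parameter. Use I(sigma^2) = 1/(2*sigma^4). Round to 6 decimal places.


Fisher information for variance: I(sigma^2) = 1/(2*sigma^4).
sigma^2 = 35, so sigma^4 = 1225.
I = 1/(2*1225) = 1/2450 = 0.000408

0.000408


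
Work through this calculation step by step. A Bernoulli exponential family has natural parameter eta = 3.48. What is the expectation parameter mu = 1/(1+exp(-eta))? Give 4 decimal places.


Dual coordinate (expectation parameter) for Bernoulli:
mu = 1/(1+exp(-eta)).
eta = 3.48.
exp(-eta) = exp(-3.48) = 0.030807.
mu = 1/(1+0.030807) = 0.9701

0.9701


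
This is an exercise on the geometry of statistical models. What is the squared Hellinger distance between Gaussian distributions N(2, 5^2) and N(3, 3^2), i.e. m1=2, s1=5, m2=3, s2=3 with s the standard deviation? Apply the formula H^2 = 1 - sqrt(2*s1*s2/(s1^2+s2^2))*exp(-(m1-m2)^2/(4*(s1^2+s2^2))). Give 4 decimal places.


Squared Hellinger distance for Gaussians:
H^2 = 1 - sqrt(2*s1*s2/(s1^2+s2^2)) * exp(-(m1-m2)^2/(4*(s1^2+s2^2))).
s1^2 = 25, s2^2 = 9, s1^2+s2^2 = 34.
sqrt(2*5*3/(34)) = 0.939336.
(m1-m2)^2 = (-1)^2 = 1.
exp(-1/(4*34)) = exp(-0.007353) = 0.992674.
H^2 = 1 - 0.939336*0.992674 = 0.0675

0.0675


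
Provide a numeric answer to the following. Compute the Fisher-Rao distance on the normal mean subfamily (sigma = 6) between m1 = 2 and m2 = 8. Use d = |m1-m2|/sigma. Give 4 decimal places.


On the fixed-variance normal subfamily, geodesic distance = |m1-m2|/sigma.
|2 - 8| = 6.
sigma = 6.
d = 6/6 = 1.0000

1.0000
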